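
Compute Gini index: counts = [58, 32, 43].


Probabilities: [58/133, 32/133, 43/133] ≈ [0.4361, 0.2406, 0.3233]
Σpᵢ² = (3364 + 1024 + 1849)/133² = 6237/17689
Gini = 1 - Σpᵢ² = 1 - 6237/17689 = 0.6474

0.6474


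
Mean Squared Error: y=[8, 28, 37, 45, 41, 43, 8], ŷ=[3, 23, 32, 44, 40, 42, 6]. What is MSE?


Squared errors: (8-3)²=25, (28-23)²=25, (37-32)²=25, (45-44)²=1, (41-40)²=1, (43-42)²=1, (8-6)²=4
Sum = 82
MSE = 82/7 = 82/7

82/7


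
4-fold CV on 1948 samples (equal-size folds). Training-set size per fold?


Fold size = 1948/4 = 487
Training per fold = 1948 - 487 = 1461

1461


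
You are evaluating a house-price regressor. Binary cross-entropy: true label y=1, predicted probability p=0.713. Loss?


BCE = -[y·ln(p) + (1-y)·ln(1-p)]
= -1·ln(0.713) - 0
= -ln(0.713) = 0.3383

0.3383


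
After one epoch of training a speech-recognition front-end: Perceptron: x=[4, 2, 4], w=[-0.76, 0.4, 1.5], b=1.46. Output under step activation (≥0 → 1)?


z = (4)·(-0.76) + (2)·(0.4) + (4)·(1.5) + 1.46
  = 5.22
step(z) = 1 (z≥0)

1


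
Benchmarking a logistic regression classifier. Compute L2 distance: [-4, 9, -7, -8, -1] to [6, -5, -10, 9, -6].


d = √((-4-6)² + (9+ 5)² + (-7+ 10)² + (-8-9)² + (-1+ 6)²)
  = √(100 + 196 + 9 + 289 + 25)
  = √619 = 24.8797

24.8797


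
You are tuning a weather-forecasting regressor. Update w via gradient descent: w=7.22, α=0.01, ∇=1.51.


w_new = w - α·∇
= 7.22 - 0.01·1.51
= 7.22 - 0.0151
= 7.2049

7.2049


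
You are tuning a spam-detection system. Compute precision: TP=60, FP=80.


Precision = TP/(TP+FP)
= 60/(60+80)
= 60/140 = 42.86%

42.86%


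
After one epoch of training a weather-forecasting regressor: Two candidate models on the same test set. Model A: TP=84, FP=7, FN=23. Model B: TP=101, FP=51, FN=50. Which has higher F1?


Model A: P=84/91=0.9231, R=84/107=0.785, F1=2PR/(P+R)=2TP/(2TP+FP+FN)=168/198=0.8485
Model B: P=101/152=0.6645, R=101/151=0.6689, F1=2PR/(P+R)=2TP/(2TP+FP+FN)=202/303=0.6667
0.8485 > 0.6667 → Model A

Model A


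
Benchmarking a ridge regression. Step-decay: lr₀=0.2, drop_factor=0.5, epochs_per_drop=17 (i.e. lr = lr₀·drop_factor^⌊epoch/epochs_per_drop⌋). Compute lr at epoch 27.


n_drops = ⌊27/17⌋ = 1
lr = 0.2·0.5^1 = 0.2·0.5 = 0.1

0.1


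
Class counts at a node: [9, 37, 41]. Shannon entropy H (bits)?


Probabilities: [9/87, 37/87, 41/87] ≈ [0.1034, 0.4253, 0.4713]
H = -((9/87)·log₂(9/87) + (37/87)·log₂(37/87) + (41/87)·log₂(41/87))
  = 1.3747 bits

1.3747 bits


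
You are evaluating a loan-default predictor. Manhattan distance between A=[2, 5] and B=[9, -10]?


d = |2-9| + |5+ 10|
  = 7 + 15
  = 22

22


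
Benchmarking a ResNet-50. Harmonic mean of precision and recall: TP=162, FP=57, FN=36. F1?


Precision = 162/219 = 0.7397
Recall = 162/198 = 0.8182
F1 = 2·P·R/(P+R) = 2·TP/(2·TP+FP+FN) = 324/(324+57+36) = 324/417 = 0.777

0.777


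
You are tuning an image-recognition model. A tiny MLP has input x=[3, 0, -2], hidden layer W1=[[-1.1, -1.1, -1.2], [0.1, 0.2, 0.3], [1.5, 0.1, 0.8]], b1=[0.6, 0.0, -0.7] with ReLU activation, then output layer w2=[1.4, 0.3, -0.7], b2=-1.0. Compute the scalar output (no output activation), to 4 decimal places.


z1[0] = (-1.1)·(3) + (-1.1)·(0) + (-1.2)·(-2) + 0.6 = -0.3
z1[1] = (0.1)·(3) + (0.2)·(0) + (0.3)·(-2) + 0.0 = -0.3
z1[2] = (1.5)·(3) + (0.1)·(0) + (0.8)·(-2) - 0.7 = 2.2
h = ReLU(z1) = [0.0, 0.0, 2.2]
output = (1.4)·(0.0) + (0.3)·(0.0) + (-0.7)·(2.2) - 1.0 = -2.54

-2.54


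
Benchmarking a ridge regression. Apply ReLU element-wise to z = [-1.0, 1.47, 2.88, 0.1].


ReLU(-1.0) = max(0, -1.0) = 0.0
ReLU(1.47) = max(0, 1.47) = 1.47
ReLU(2.88) = max(0, 2.88) = 2.88
ReLU(0.1) = max(0, 0.1) = 0.1
result = [0.0, 1.47, 2.88, 0.1]

[0.0, 1.47, 2.88, 0.1]


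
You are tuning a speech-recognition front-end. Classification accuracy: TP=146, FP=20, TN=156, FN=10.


Accuracy = (TP+TN)/(TP+TN+FP+FN)
= (146+156)/(332)
= 302/332 = 90.96%

90.96%


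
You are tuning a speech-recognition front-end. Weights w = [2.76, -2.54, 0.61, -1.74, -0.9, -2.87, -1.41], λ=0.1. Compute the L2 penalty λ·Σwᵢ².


‖w‖₂² = (2.76)² + (-2.54)² + (0.61)² + (-1.74)² + (-0.9)² + (-2.87)² + (-1.41)²
     = 7.6176 + 6.4516 + 0.3721 + 3.0276 + 0.81 + 8.2369 + 1.9881
     = 28.5039
λ·‖w‖₂² = 0.1·28.5039 = 2.85039

2.85039


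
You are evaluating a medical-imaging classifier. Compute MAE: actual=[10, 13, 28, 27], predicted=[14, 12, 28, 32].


Absolute errors: |10-14|=4, |13-12|=1, |28-28|=0, |27-32|=5
Sum = 10
MAE = 10/4 = 5/2

5/2


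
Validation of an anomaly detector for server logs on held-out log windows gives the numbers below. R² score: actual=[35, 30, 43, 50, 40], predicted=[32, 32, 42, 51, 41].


ȳ = 39.6
SS_res = Σ(y-ŷ)² = 16
SS_tot = Σ(y-ȳ)² = 233.2
R² = 1 - SS_res/SS_tot = 1 - 0.0686 = 0.9314

0.9314


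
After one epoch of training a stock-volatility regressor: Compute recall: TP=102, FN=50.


Recall = TP/(TP+FN)
= 102/(102+50)
= 102/152 = 67.11%

67.11%


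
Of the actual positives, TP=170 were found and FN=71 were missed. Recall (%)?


Recall = TP/(TP+FN)
= 170/(170+71)
= 170/241 = 70.54%

70.54%


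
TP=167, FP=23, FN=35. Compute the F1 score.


Precision = 167/190 = 0.8789
Recall = 167/202 = 0.8267
F1 = 2·P·R/(P+R) = 2·TP/(2·TP+FP+FN) = 334/(334+23+35) = 334/392 = 0.852

0.852


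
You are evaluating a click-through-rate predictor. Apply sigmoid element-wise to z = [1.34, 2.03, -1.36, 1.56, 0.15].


σ(1.34) = 1/(1+e^-1.34) = 0.7925
σ(2.03) = 1/(1+e^-2.03) = 0.8839
σ(-1.36) = 1/(1+e^1.36) = 0.2042
σ(1.56) = 1/(1+e^-1.56) = 0.8264
σ(0.15) = 1/(1+e^-0.15) = 0.5374
result = [0.7925, 0.8839, 0.2042, 0.8264, 0.5374]

[0.7925, 0.8839, 0.2042, 0.8264, 0.5374]


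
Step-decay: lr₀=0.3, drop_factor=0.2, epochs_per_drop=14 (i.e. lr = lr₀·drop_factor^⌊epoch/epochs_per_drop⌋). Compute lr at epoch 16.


n_drops = ⌊16/14⌋ = 1
lr = 0.3·0.2^1 = 0.3·0.2 = 0.06

0.06


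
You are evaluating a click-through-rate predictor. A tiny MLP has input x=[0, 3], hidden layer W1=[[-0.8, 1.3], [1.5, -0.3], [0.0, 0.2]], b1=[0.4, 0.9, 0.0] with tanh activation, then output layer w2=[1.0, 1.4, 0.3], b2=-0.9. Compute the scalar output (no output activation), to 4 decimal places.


z1[0] = (-0.8)·(0) + (1.3)·(3) + 0.4 = 4.3
z1[1] = (1.5)·(0) + (-0.3)·(3) + 0.9 = 0.0
z1[2] = (0.0)·(0) + (0.2)·(3) + 0.0 = 0.6
h = tanh(z1) = [0.9996, 0.0, 0.537]
output = (1.0)·(0.9996) + (1.4)·(0.0) + (0.3)·(0.537) - 0.9 = 0.2607

0.2607


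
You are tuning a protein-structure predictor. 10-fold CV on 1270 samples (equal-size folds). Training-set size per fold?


Fold size = 1270/10 = 127
Training per fold = 1270 - 127 = 1143

1143


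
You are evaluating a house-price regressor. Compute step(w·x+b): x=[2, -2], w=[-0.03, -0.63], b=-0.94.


z = (2)·(-0.03) + (-2)·(-0.63) - 0.94
  = 0.26
step(z) = 1 (z≥0)

1


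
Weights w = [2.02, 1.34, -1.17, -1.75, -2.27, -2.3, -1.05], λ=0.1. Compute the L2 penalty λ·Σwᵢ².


‖w‖₂² = (2.02)² + (1.34)² + (-1.17)² + (-1.75)² + (-2.27)² + (-2.3)² + (-1.05)²
     = 4.0804 + 1.7956 + 1.3689 + 3.0625 + 5.1529 + 5.29 + 1.1025
     = 21.8528
λ·‖w‖₂² = 0.1·21.8528 = 2.18528

2.18528


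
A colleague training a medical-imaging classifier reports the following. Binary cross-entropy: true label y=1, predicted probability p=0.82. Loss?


BCE = -[y·ln(p) + (1-y)·ln(1-p)]
= -1·ln(0.82) - 0
= -ln(0.82) = 0.1985

0.1985


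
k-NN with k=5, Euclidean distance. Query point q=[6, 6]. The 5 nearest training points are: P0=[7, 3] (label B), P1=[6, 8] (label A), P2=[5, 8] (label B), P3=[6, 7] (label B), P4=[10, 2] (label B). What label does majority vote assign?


d(q,P0) = 3.1623  (label B)
d(q,P1) = 2.0  (label A)
d(q,P2) = 2.2361  (label B)
d(q,P3) = 1.0  (label B)
d(q,P4) = 5.6569  (label B)
Votes: A=1, B=4
Majority → B

B


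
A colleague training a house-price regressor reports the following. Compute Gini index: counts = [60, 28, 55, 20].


Probabilities: [60/163, 28/163, 55/163, 20/163] ≈ [0.3681, 0.1718, 0.3374, 0.1227]
Σpᵢ² = (3600 + 784 + 3025 + 400)/163² = 7809/26569
Gini = 1 - Σpᵢ² = 1 - 7809/26569 = 0.7061

0.7061


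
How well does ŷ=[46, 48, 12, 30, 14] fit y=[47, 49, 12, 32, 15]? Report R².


ȳ = 31
SS_res = Σ(y-ŷ)² = 7
SS_tot = Σ(y-ȳ)² = 1198
R² = 1 - SS_res/SS_tot = 1 - 0.0058 = 0.9942

0.9942


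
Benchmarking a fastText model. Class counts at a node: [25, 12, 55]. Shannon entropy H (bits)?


Probabilities: [25/92, 12/92, 55/92] ≈ [0.2717, 0.1304, 0.5978]
H = -((25/92)·log₂(25/92) + (12/92)·log₂(12/92) + (55/92)·log₂(55/92))
  = 1.3378 bits

1.3378 bits


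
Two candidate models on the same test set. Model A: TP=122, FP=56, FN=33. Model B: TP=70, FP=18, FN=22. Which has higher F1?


Model A: P=122/178=0.6854, R=122/155=0.7871, F1=2PR/(P+R)=2TP/(2TP+FP+FN)=244/333=0.7327
Model B: P=70/88=0.7955, R=70/92=0.7609, F1=2PR/(P+R)=2TP/(2TP+FP+FN)=140/180=0.7778
0.7327 < 0.7778 → Model B

Model B


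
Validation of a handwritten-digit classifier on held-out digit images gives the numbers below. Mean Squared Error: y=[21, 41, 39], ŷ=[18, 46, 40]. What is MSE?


Squared errors: (21-18)²=9, (41-46)²=25, (39-40)²=1
Sum = 35
MSE = 35/3 = 35/3

35/3


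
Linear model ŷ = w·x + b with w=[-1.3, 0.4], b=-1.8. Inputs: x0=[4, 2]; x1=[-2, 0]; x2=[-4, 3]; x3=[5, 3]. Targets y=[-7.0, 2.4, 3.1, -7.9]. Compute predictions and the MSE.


ŷ0 = (-1.3)·(4) + (0.4)·(2) - 1.8 = -6.2
ŷ1 = (-1.3)·(-2) + (0.4)·(0) - 1.8 = 0.8
ŷ2 = (-1.3)·(-4) + (0.4)·(3) - 1.8 = 4.6
ŷ3 = (-1.3)·(5) + (0.4)·(3) - 1.8 = -7.1
errors² = [0.64, 2.56, 2.25, 0.64]
MSE = 6.0900/4 = 1.5225

1.5225


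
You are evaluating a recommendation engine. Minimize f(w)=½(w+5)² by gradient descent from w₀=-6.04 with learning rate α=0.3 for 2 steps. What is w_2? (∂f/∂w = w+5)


step 1: grad = -6.04+5 = -1.04; w = -6.04 - 0.3·(-1.04) = -5.728
step 2: grad = -5.728+5 = -0.728; w = -5.728 - 0.3·(-0.728) = -5.5096

-5.5096


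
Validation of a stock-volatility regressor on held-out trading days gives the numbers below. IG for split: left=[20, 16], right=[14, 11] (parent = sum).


Parent = [34, 27], H_parent = 0.9905
H_left = 0.9911 (n=36), H_right = 0.9896 (n=25)
H_children = (36/61)·0.9911 + (25/61)·0.9896 = 0.9905
IG = 0.9905 - 0.9905 = 0.0

0.0


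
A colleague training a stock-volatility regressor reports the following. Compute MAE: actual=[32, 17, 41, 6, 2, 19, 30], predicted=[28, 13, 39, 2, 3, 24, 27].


Absolute errors: |32-28|=4, |17-13|=4, |41-39|=2, |6-2|=4, |2-3|=1, |19-24|=5, |30-27|=3
Sum = 23
MAE = 23/7 = 23/7

23/7


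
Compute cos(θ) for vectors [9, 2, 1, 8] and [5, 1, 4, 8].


A·B = 9·5 + 2·1 + 1·4 + 8·8 = 115
‖A‖ = √150 = 12.2474, ‖B‖ = √106 = 10.2956
cos = 115/(√150·√106) = 115/√15900 = 0.912

0.912


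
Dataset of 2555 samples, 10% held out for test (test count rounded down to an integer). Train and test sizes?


Test = ⌊2555·10/100⌋ = 255
Train = 2555 - 255 = 2300

Train: 2300, Test: 255


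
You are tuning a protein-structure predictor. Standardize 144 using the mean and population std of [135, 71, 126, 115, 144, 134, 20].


μ = 106.4286, σ = 41.6957
z = (144 - 106.4286)/41.6957 = 0.9011

0.9011


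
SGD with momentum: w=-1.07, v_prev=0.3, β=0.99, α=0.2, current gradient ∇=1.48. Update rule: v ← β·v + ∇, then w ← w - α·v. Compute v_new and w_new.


v_new = 0.99·0.3 + 1.48 = 0.297 + 1.48 = 1.777
w_new = -1.07 - 0.2·1.777 = -1.07 - 0.3554 = -1.4254

v_new=1.777, w_new=-1.4254


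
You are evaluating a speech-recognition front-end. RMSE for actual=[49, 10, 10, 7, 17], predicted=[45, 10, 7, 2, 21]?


MSE = 66/5 = 13.2
RMSE = √(66/5) = 3.6332

3.6332


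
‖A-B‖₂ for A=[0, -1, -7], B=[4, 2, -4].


d = √((0-4)² + (-1-2)² + (-7+ 4)²)
  = √(16 + 9 + 9)
  = √34 = 5.831

5.831


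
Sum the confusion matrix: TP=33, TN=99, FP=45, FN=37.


Total = TP + TN + FP + FN
= 33 + 99 + 45 + 37
= 214
(Predicted positive: 78, predicted negative: 136)

214


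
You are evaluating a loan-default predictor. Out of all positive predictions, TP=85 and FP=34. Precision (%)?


Precision = TP/(TP+FP)
= 85/(85+34)
= 85/119 = 71.43%

71.43%


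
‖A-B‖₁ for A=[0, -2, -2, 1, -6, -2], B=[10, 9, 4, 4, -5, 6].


d = |0-10| + |-2-9| + |-2-4| + |1-4| + |-6+ 5| + |-2-6|
  = 10 + 11 + 6 + 3 + 1 + 8
  = 39

39


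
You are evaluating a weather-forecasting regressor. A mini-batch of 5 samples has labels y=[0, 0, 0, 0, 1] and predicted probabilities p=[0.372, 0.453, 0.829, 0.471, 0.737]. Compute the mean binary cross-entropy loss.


L[0] = -ln(1-0.372) = -ln(0.628) = 0.4652
L[1] = -ln(1-0.453) = -ln(0.547) = 0.6033
L[2] = -ln(1-0.829) = -ln(0.171) = 1.7661
L[3] = -ln(1-0.471) = -ln(0.529) = 0.6368
L[4] = -ln(0.737) = 0.3052
mean = (0.4652 + 0.6033 + 1.7661 + 0.6368 + 0.3052)/5 = 0.7553

0.7553


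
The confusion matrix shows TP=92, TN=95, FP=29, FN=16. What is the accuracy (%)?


Accuracy = (TP+TN)/(TP+TN+FP+FN)
= (92+95)/(232)
= 187/232 = 80.6%

80.6%


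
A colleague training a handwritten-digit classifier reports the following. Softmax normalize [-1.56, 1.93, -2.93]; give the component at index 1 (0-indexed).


Exponentials: e^-1.56=0.2101, e^1.93=6.8895, e^-2.93=0.0534
Sum = 7.153
Softmax = [0.0294, 0.9632, 0.0075]
p[1] = 6.8895/7.153 = 0.9632

0.9632


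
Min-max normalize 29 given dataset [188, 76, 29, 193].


min=29, max=193
(29-29)/(193-29) = 0/164 = 0.0

0.0


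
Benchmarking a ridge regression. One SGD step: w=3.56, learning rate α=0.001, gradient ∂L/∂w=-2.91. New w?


w_new = w - α·∇
= 3.56 - 0.001·-2.91
= 3.56 + 0.00291
= 3.56291

3.56291


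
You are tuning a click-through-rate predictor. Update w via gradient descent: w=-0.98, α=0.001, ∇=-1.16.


w_new = w - α·∇
= -0.98 - 0.001·-1.16
= -0.98 + 0.00116
= -0.97884

-0.97884


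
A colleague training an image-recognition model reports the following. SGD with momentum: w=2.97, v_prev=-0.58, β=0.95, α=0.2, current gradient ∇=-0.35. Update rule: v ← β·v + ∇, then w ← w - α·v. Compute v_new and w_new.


v_new = 0.95·-0.58 - 0.35 = -0.551 - 0.35 = -0.901
w_new = 2.97 - 0.2·-0.901 = 2.97 + 0.1802 = 3.1502

v_new=-0.901, w_new=3.1502


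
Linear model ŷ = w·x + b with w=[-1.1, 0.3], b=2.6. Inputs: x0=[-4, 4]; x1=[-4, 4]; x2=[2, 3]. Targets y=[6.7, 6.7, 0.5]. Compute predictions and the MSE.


ŷ0 = (-1.1)·(-4) + (0.3)·(4) + 2.6 = 8.2
ŷ1 = (-1.1)·(-4) + (0.3)·(4) + 2.6 = 8.2
ŷ2 = (-1.1)·(2) + (0.3)·(3) + 2.6 = 1.3
errors² = [2.25, 2.25, 0.64]
MSE = 5.1400/3 = 1.7133

1.7133


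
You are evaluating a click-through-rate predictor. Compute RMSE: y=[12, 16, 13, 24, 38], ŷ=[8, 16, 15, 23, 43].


MSE = 46/5 = 9.2
RMSE = √(46/5) = 3.0332

3.0332


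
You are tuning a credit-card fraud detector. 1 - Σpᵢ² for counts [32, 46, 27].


Probabilities: [32/105, 46/105, 27/105] ≈ [0.3048, 0.4381, 0.2571]
Σpᵢ² = (1024 + 2116 + 729)/105² = 3869/11025
Gini = 1 - Σpᵢ² = 1 - 3869/11025 = 0.6491

0.6491


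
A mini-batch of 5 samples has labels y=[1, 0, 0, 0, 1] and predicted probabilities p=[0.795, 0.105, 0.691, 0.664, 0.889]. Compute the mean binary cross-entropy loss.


L[0] = -ln(0.795) = 0.2294
L[1] = -ln(1-0.105) = -ln(0.895) = 0.1109
L[2] = -ln(1-0.691) = -ln(0.309) = 1.1744
L[3] = -ln(1-0.664) = -ln(0.336) = 1.0906
L[4] = -ln(0.889) = 0.1177
mean = (0.2294 + 0.1109 + 1.1744 + 1.0906 + 0.1177)/5 = 0.5446

0.5446


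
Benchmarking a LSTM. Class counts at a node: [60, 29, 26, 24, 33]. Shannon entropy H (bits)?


Probabilities: [60/172, 29/172, 26/172, 24/172, 33/172] ≈ [0.3488, 0.1686, 0.1512, 0.1395, 0.1919]
H = -((60/172)·log₂(60/172) + (29/172)·log₂(29/172) + (26/172)·log₂(26/172) + (24/172)·log₂(24/172) + (33/172)·log₂(33/172))
  = 2.2285 bits

2.2285 bits


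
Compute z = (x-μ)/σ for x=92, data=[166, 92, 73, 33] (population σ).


μ = 91, σ = 48.2545
z = (92 - 91)/48.2545 = 0.0207

0.0207


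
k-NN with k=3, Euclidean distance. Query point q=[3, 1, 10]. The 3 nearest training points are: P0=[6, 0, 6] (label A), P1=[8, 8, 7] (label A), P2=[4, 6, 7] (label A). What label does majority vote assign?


d(q,P0) = 5.099  (label A)
d(q,P1) = 9.1104  (label A)
d(q,P2) = 5.9161  (label A)
Votes: A=3, B=0
Majority → A

A


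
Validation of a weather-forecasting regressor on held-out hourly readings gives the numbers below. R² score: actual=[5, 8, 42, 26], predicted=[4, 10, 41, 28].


ȳ = 20.25
SS_res = Σ(y-ŷ)² = 10
SS_tot = Σ(y-ȳ)² = 888.75
R² = 1 - SS_res/SS_tot = 1 - 0.0113 = 0.9887

0.9887


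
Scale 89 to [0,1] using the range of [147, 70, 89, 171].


min=70, max=171
(89-70)/(171-70) = 19/101 = 0.1881

0.1881


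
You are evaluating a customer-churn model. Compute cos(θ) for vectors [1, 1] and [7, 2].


A·B = 1·7 + 1·2 = 9
‖A‖ = √2 = 1.4142, ‖B‖ = √53 = 7.2801
cos = 9/(√2·√53) = 9/√106 = 0.8742

0.8742


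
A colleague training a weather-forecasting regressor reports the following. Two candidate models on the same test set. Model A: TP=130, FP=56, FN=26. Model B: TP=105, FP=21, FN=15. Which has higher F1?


Model A: P=130/186=0.6989, R=130/156=0.8333, F1=2PR/(P+R)=2TP/(2TP+FP+FN)=260/342=0.7602
Model B: P=105/126=0.8333, R=105/120=0.875, F1=2PR/(P+R)=2TP/(2TP+FP+FN)=210/246=0.8537
0.7602 < 0.8537 → Model B

Model B


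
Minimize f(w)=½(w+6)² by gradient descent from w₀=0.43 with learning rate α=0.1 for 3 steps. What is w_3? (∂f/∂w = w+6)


step 1: grad = 0.43+6 = 6.43; w = 0.43 - 0.1·(6.43) = -0.213
step 2: grad = -0.213+6 = 5.787; w = -0.213 - 0.1·(5.787) = -0.7917
step 3: grad = -0.7917+6 = 5.2083; w = -0.7917 - 0.1·(5.2083) = -1.31253

-1.31253


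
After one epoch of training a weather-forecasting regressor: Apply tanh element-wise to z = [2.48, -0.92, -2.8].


tanh(2.48) = 0.9861
tanh(-0.92) = -0.7259
tanh(-2.8) = -0.9926
result = [0.9861, -0.7259, -0.9926]

[0.9861, -0.7259, -0.9926]


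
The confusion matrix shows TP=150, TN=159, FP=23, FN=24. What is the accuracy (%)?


Accuracy = (TP+TN)/(TP+TN+FP+FN)
= (150+159)/(356)
= 309/356 = 86.8%

86.8%


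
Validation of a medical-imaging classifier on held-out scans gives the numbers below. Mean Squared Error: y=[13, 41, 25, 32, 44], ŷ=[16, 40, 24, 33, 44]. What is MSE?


Squared errors: (13-16)²=9, (41-40)²=1, (25-24)²=1, (32-33)²=1, (44-44)²=0
Sum = 12
MSE = 12/5 = 12/5

12/5


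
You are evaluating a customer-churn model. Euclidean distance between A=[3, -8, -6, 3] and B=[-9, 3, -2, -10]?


d = √((3+ 9)² + (-8-3)² + (-6+ 2)² + (3+ 10)²)
  = √(144 + 121 + 16 + 169)
  = √450 = 21.2132

21.2132


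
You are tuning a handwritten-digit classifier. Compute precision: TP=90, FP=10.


Precision = TP/(TP+FP)
= 90/(90+10)
= 90/100 = 90.0%

90.0%


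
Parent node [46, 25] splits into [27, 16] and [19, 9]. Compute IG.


Parent = [46, 25], H_parent = 0.9359
H_left = 0.9523 (n=43), H_right = 0.9059 (n=28)
H_children = (43/71)·0.9523 + (28/71)·0.9059 = 0.934
IG = 0.9359 - 0.934 = 0.0019

0.0019


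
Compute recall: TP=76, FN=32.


Recall = TP/(TP+FN)
= 76/(76+32)
= 76/108 = 70.37%

70.37%


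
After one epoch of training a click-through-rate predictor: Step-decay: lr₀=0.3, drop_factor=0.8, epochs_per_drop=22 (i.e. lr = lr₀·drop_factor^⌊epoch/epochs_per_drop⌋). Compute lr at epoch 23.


n_drops = ⌊23/22⌋ = 1
lr = 0.3·0.8^1 = 0.3·0.8 = 0.24

0.24


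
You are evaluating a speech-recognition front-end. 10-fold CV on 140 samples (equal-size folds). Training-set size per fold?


Fold size = 140/10 = 14
Training per fold = 140 - 14 = 126

126


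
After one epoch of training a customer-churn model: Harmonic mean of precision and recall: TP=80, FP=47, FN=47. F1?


Precision = 80/127 = 0.6299
Recall = 80/127 = 0.6299
F1 = 2·P·R/(P+R) = 2·TP/(2·TP+FP+FN) = 160/(160+47+47) = 160/254 = 0.6299

0.6299


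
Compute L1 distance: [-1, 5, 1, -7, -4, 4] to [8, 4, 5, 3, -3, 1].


d = |-1-8| + |5-4| + |1-5| + |-7-3| + |-4+ 3| + |4-1|
  = 9 + 1 + 4 + 10 + 1 + 3
  = 28

28


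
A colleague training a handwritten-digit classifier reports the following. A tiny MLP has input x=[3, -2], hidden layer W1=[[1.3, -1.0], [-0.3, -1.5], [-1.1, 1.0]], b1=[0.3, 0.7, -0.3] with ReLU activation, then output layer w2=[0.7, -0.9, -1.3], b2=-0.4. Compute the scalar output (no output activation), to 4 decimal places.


z1[0] = (1.3)·(3) + (-1.0)·(-2) + 0.3 = 6.2
z1[1] = (-0.3)·(3) + (-1.5)·(-2) + 0.7 = 2.8
z1[2] = (-1.1)·(3) + (1.0)·(-2) - 0.3 = -5.6
h = ReLU(z1) = [6.2, 2.8, 0.0]
output = (0.7)·(6.2) + (-0.9)·(2.8) + (-1.3)·(0.0) - 0.4 = 1.42

1.42


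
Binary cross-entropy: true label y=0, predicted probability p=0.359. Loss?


BCE = -[y·ln(p) + (1-y)·ln(1-p)]
= -0 - 1·ln(1-0.359)
= -ln(0.641) = 0.4447

0.4447


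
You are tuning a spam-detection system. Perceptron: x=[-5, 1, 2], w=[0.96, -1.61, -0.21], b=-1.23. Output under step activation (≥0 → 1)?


z = (-5)·(0.96) + (1)·(-1.61) + (2)·(-0.21) - 1.23
  = -8.06
step(z) = 0 (z<0)

0


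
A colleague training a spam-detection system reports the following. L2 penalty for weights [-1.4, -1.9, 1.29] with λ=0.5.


‖w‖₂² = (-1.4)² + (-1.9)² + (1.29)²
     = 1.96 + 3.61 + 1.6641
     = 7.2341
λ·‖w‖₂² = 0.5·7.2341 = 3.61705

3.61705


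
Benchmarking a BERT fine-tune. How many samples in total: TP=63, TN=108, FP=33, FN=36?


Total = TP + TN + FP + FN
= 63 + 108 + 33 + 36
= 240
(Predicted positive: 96, predicted negative: 144)

240


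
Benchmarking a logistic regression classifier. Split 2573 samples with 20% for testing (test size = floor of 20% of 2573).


Test = ⌊2573·20/100⌋ = 514
Train = 2573 - 514 = 2059

Train: 2059, Test: 514


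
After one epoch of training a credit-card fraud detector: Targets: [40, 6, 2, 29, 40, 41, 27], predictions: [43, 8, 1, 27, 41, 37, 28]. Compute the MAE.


Absolute errors: |40-43|=3, |6-8|=2, |2-1|=1, |29-27|=2, |40-41|=1, |41-37|=4, |27-28|=1
Sum = 14
MAE = 14/7 = 2

2


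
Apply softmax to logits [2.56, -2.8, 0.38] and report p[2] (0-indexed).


Exponentials: e^2.56=12.9358, e^-2.8=0.0608, e^0.38=1.4623
Sum = 14.4589
Softmax = [0.8947, 0.0042, 0.1011]
p[2] = 1.4623/14.4589 = 0.1011

0.1011


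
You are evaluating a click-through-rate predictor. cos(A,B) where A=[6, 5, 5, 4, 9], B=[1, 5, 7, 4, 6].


A·B = 6·1 + 5·5 + 5·7 + 4·4 + 9·6 = 136
‖A‖ = √183 = 13.5277, ‖B‖ = √127 = 11.2694
cos = 136/(√183·√127) = 136/√23241 = 0.8921

0.8921


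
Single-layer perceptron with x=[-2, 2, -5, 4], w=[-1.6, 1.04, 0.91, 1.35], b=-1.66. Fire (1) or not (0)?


z = (-2)·(-1.6) + (2)·(1.04) + (-5)·(0.91) + (4)·(1.35) - 1.66
  = 4.47
step(z) = 1 (z≥0)

1


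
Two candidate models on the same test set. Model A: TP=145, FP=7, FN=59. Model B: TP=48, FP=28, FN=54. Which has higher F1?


Model A: P=145/152=0.9539, R=145/204=0.7108, F1=2PR/(P+R)=2TP/(2TP+FP+FN)=290/356=0.8146
Model B: P=48/76=0.6316, R=48/102=0.4706, F1=2PR/(P+R)=2TP/(2TP+FP+FN)=96/178=0.5393
0.8146 > 0.5393 → Model A

Model A


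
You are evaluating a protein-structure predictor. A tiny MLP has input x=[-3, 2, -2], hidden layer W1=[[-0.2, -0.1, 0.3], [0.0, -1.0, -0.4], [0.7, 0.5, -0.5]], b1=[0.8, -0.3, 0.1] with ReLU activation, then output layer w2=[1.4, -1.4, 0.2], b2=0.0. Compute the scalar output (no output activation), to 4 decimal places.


z1[0] = (-0.2)·(-3) + (-0.1)·(2) + (0.3)·(-2) + 0.8 = 0.6
z1[1] = (0.0)·(-3) + (-1.0)·(2) + (-0.4)·(-2) - 0.3 = -1.5
z1[2] = (0.7)·(-3) + (0.5)·(2) + (-0.5)·(-2) + 0.1 = 0.0
h = ReLU(z1) = [0.6, 0.0, 0.0]
output = (1.4)·(0.6) + (-1.4)·(0.0) + (0.2)·(0.0) + 0.0 = 0.84

0.84


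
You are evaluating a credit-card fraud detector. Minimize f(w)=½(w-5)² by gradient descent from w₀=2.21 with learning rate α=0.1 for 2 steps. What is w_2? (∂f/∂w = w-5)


step 1: grad = 2.21-5 = -2.79; w = 2.21 - 0.1·(-2.79) = 2.489
step 2: grad = 2.489-5 = -2.511; w = 2.489 - 0.1·(-2.511) = 2.7401

2.7401


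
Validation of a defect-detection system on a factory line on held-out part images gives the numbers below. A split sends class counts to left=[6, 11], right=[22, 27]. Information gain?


Parent = [28, 38], H_parent = 0.9834
H_left = 0.9367 (n=17), H_right = 0.9925 (n=49)
H_children = (17/66)·0.9367 + (49/66)·0.9925 = 0.9781
IG = 0.9834 - 0.9781 = 0.0053

0.0053


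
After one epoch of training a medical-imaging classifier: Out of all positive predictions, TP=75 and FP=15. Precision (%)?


Precision = TP/(TP+FP)
= 75/(75+15)
= 75/90 = 83.33%

83.33%


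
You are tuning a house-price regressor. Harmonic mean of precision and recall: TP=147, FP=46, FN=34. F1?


Precision = 147/193 = 0.7617
Recall = 147/181 = 0.8122
F1 = 2·P·R/(P+R) = 2·TP/(2·TP+FP+FN) = 294/(294+46+34) = 294/374 = 0.7861

0.7861


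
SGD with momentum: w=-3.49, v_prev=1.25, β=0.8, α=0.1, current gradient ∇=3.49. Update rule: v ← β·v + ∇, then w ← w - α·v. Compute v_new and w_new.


v_new = 0.8·1.25 + 3.49 = 1 + 3.49 = 4.49
w_new = -3.49 - 0.1·4.49 = -3.49 - 0.449 = -3.939

v_new=4.49, w_new=-3.939


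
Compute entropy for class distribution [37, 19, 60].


Probabilities: [37/116, 19/116, 60/116] ≈ [0.319, 0.1638, 0.5172]
H = -((37/116)·log₂(37/116) + (19/116)·log₂(19/116) + (60/116)·log₂(60/116))
  = 1.4453 bits

1.4453 bits


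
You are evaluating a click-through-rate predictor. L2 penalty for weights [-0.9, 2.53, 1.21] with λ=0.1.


‖w‖₂² = (-0.9)² + (2.53)² + (1.21)²
     = 0.81 + 6.4009 + 1.4641
     = 8.675
λ·‖w‖₂² = 0.1·8.675 = 0.8675

0.8675


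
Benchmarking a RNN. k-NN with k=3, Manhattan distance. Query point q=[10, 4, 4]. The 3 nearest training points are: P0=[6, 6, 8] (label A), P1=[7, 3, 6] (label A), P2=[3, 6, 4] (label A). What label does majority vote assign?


d(q,P0) = 10  (label A)
d(q,P1) = 6  (label A)
d(q,P2) = 9  (label A)
Votes: A=3, B=0
Majority → A

A


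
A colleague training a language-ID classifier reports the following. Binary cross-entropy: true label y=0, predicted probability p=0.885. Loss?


BCE = -[y·ln(p) + (1-y)·ln(1-p)]
= -0 - 1·ln(1-0.885)
= -ln(0.115) = 2.1628

2.1628


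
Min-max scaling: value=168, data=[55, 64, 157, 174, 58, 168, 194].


min=55, max=194
(168-55)/(194-55) = 113/139 = 0.8129

0.8129


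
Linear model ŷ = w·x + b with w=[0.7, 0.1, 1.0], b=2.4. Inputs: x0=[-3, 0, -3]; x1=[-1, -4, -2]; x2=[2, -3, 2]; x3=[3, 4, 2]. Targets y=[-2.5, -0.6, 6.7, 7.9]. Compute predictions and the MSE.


ŷ0 = (0.7)·(-3) + (0.1)·(0) + (1.0)·(-3) + 2.4 = -2.7
ŷ1 = (0.7)·(-1) + (0.1)·(-4) + (1.0)·(-2) + 2.4 = -0.7
ŷ2 = (0.7)·(2) + (0.1)·(-3) + (1.0)·(2) + 2.4 = 5.5
ŷ3 = (0.7)·(3) + (0.1)·(4) + (1.0)·(2) + 2.4 = 6.9
errors² = [0.04, 0.01, 1.44, 1.0]
MSE = 2.4900/4 = 0.6225

0.6225


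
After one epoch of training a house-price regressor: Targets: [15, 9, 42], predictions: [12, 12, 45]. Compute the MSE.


Squared errors: (15-12)²=9, (9-12)²=9, (42-45)²=9
Sum = 27
MSE = 27/3 = 9

9


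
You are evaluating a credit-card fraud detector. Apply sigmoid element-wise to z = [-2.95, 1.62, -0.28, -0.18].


σ(-2.95) = 1/(1+e^2.95) = 0.0497
σ(1.62) = 1/(1+e^-1.62) = 0.8348
σ(-0.28) = 1/(1+e^0.28) = 0.4305
σ(-0.18) = 1/(1+e^0.18) = 0.4551
result = [0.0497, 0.8348, 0.4305, 0.4551]

[0.0497, 0.8348, 0.4305, 0.4551]


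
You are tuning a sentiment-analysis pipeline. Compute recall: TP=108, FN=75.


Recall = TP/(TP+FN)
= 108/(108+75)
= 108/183 = 59.02%

59.02%


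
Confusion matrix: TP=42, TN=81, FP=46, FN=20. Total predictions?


Total = TP + TN + FP + FN
= 42 + 81 + 46 + 20
= 189
(Predicted positive: 88, predicted negative: 101)

189


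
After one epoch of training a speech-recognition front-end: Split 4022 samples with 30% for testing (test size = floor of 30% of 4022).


Test = ⌊4022·30/100⌋ = 1206
Train = 4022 - 1206 = 2816

Train: 2816, Test: 1206


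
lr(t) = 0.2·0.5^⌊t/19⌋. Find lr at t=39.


n_drops = ⌊39/19⌋ = 2
lr = 0.2·0.5^2 = 0.2·0.25 = 0.05

0.05


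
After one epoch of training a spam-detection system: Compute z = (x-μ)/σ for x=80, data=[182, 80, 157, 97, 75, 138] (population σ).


μ = 121.5, σ = 40.1611
z = (80 - 121.5)/40.1611 = -1.0333

-1.0333


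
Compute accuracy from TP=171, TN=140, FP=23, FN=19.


Accuracy = (TP+TN)/(TP+TN+FP+FN)
= (171+140)/(353)
= 311/353 = 88.1%

88.1%


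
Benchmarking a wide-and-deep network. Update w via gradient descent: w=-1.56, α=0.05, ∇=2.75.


w_new = w - α·∇
= -1.56 - 0.05·2.75
= -1.56 - 0.1375
= -1.6975

-1.6975


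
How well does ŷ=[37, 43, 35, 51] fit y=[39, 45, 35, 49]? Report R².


ȳ = 42
SS_res = Σ(y-ŷ)² = 12
SS_tot = Σ(y-ȳ)² = 116
R² = 1 - SS_res/SS_tot = 1 - 0.1034 = 0.8966

0.8966


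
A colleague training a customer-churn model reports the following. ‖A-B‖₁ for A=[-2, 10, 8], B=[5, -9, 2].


d = |-2-5| + |10+ 9| + |8-2|
  = 7 + 19 + 6
  = 32

32


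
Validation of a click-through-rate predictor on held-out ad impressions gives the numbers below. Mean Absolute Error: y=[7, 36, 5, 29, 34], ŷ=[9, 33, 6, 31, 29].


Absolute errors: |7-9|=2, |36-33|=3, |5-6|=1, |29-31|=2, |34-29|=5
Sum = 13
MAE = 13/5 = 13/5

13/5


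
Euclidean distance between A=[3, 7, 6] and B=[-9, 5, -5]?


d = √((3+ 9)² + (7-5)² + (6+ 5)²)
  = √(144 + 4 + 121)
  = √269 = 16.4012

16.4012


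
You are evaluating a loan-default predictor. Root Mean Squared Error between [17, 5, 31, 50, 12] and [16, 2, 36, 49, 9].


MSE = 45/5 = 9
RMSE = √(45/5) = 3.0

3.0


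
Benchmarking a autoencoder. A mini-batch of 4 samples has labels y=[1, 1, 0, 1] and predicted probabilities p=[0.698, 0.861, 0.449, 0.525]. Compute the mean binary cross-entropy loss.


L[0] = -ln(0.698) = 0.3595
L[1] = -ln(0.861) = 0.1497
L[2] = -ln(1-0.449) = -ln(0.551) = 0.596
L[3] = -ln(0.525) = 0.6444
mean = (0.3595 + 0.1497 + 0.596 + 0.6444)/4 = 0.4374

0.4374


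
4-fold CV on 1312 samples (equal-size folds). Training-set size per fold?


Fold size = 1312/4 = 328
Training per fold = 1312 - 328 = 984

984


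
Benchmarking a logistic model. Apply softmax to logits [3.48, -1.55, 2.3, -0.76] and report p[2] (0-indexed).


Exponentials: e^3.48=32.4597, e^-1.55=0.2122, e^2.3=9.9742, e^-0.76=0.4677
Sum = 43.1138
Softmax = [0.7529, 0.0049, 0.2313, 0.0108]
p[2] = 9.9742/43.1138 = 0.2313

0.2313


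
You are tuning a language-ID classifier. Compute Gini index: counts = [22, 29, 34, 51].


Probabilities: [22/136, 29/136, 34/136, 51/136] ≈ [0.1618, 0.2132, 0.25, 0.375]
Σpᵢ² = (484 + 841 + 1156 + 2601)/136² = 5082/18496
Gini = 1 - Σpᵢ² = 1 - 5082/18496 = 0.7252

0.7252


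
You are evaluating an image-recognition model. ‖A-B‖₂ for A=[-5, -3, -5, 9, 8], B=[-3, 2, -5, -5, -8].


d = √((-5+ 3)² + (-3-2)² + (-5+ 5)² + (9+ 5)² + (8+ 8)²)
  = √(4 + 25 + 0 + 196 + 256)
  = √481 = 21.9317

21.9317


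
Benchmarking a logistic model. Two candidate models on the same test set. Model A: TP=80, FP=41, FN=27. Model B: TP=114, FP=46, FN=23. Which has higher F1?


Model A: P=80/121=0.6612, R=80/107=0.7477, F1=2PR/(P+R)=2TP/(2TP+FP+FN)=160/228=0.7018
Model B: P=114/160=0.7125, R=114/137=0.8321, F1=2PR/(P+R)=2TP/(2TP+FP+FN)=228/297=0.7677
0.7018 < 0.7677 → Model B

Model B


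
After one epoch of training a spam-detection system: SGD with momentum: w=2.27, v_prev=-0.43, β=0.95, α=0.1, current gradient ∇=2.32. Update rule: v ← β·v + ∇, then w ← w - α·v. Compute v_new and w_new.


v_new = 0.95·-0.43 + 2.32 = -0.4085 + 2.32 = 1.9115
w_new = 2.27 - 0.1·1.9115 = 2.27 - 0.19115 = 2.07885

v_new=1.9115, w_new=2.07885


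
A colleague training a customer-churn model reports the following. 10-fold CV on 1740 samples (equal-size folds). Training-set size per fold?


Fold size = 1740/10 = 174
Training per fold = 1740 - 174 = 1566

1566


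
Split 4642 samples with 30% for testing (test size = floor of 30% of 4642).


Test = ⌊4642·30/100⌋ = 1392
Train = 4642 - 1392 = 3250

Train: 3250, Test: 1392


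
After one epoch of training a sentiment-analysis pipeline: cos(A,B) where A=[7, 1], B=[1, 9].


A·B = 7·1 + 1·9 = 16
‖A‖ = √50 = 7.0711, ‖B‖ = √82 = 9.0554
cos = 16/(√50·√82) = 16/√4100 = 0.2499

0.2499


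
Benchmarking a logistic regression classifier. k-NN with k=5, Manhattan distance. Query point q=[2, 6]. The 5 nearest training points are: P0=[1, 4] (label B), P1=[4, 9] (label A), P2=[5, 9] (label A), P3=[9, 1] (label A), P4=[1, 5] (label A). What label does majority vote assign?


d(q,P0) = 3  (label B)
d(q,P1) = 5  (label A)
d(q,P2) = 6  (label A)
d(q,P3) = 12  (label A)
d(q,P4) = 2  (label A)
Votes: A=4, B=1
Majority → A

A


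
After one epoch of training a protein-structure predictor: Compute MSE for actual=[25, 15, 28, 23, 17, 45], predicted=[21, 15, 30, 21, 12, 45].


Squared errors: (25-21)²=16, (15-15)²=0, (28-30)²=4, (23-21)²=4, (17-12)²=25, (45-45)²=0
Sum = 49
MSE = 49/6 = 49/6

49/6


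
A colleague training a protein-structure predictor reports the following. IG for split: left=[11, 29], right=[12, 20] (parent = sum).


Parent = [23, 49], H_parent = 0.9038
H_left = 0.8485 (n=40), H_right = 0.9544 (n=32)
H_children = (40/72)·0.8485 + (32/72)·0.9544 = 0.8956
IG = 0.9038 - 0.8956 = 0.0082

0.0082


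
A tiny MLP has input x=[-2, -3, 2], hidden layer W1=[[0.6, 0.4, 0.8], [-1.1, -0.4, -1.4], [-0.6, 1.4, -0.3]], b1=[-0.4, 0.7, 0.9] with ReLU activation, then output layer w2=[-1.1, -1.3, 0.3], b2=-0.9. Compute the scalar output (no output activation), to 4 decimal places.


z1[0] = (0.6)·(-2) + (0.4)·(-3) + (0.8)·(2) - 0.4 = -1.2
z1[1] = (-1.1)·(-2) + (-0.4)·(-3) + (-1.4)·(2) + 0.7 = 1.3
z1[2] = (-0.6)·(-2) + (1.4)·(-3) + (-0.3)·(2) + 0.9 = -2.7
h = ReLU(z1) = [0.0, 1.3, 0.0]
output = (-1.1)·(0.0) + (-1.3)·(1.3) + (0.3)·(0.0) - 0.9 = -2.59

-2.59


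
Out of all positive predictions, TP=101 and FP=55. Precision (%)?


Precision = TP/(TP+FP)
= 101/(101+55)
= 101/156 = 64.74%

64.74%


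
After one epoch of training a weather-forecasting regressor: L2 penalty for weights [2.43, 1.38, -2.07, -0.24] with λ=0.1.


‖w‖₂² = (2.43)² + (1.38)² + (-2.07)² + (-0.24)²
     = 5.9049 + 1.9044 + 4.2849 + 0.0576
     = 12.1518
λ·‖w‖₂² = 0.1·12.1518 = 1.21518

1.21518


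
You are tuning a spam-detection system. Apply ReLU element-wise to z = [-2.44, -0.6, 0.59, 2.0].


ReLU(-2.44) = max(0, -2.44) = 0.0
ReLU(-0.6) = max(0, -0.6) = 0.0
ReLU(0.59) = max(0, 0.59) = 0.59
ReLU(2.0) = max(0, 2.0) = 2.0
result = [0.0, 0.0, 0.59, 2.0]

[0.0, 0.0, 0.59, 2.0]


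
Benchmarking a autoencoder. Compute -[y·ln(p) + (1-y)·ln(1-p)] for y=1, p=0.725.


BCE = -[y·ln(p) + (1-y)·ln(1-p)]
= -1·ln(0.725) - 0
= -ln(0.725) = 0.3216

0.3216


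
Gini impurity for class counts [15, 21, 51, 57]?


Probabilities: [15/144, 21/144, 51/144, 57/144] ≈ [0.1042, 0.1458, 0.3542, 0.3958]
Σpᵢ² = (225 + 441 + 2601 + 3249)/144² = 6516/20736
Gini = 1 - Σpᵢ² = 1 - 6516/20736 = 0.6858

0.6858


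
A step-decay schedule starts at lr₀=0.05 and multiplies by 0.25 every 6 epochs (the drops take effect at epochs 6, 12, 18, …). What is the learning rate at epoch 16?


n_drops = ⌊16/6⌋ = 2
lr = 0.05·0.25^2 = 0.05·0.0625 = 0.003125

0.003125


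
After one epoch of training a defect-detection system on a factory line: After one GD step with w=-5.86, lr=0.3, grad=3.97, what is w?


w_new = w - α·∇
= -5.86 - 0.3·3.97
= -5.86 - 1.191
= -7.051

-7.051


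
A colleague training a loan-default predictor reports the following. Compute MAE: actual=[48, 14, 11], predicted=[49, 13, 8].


Absolute errors: |48-49|=1, |14-13|=1, |11-8|=3
Sum = 5
MAE = 5/3 = 5/3

5/3


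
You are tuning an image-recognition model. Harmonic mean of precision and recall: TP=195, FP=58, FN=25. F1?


Precision = 195/253 = 0.7708
Recall = 195/220 = 0.8864
F1 = 2·P·R/(P+R) = 2·TP/(2·TP+FP+FN) = 390/(390+58+25) = 390/473 = 0.8245

0.8245


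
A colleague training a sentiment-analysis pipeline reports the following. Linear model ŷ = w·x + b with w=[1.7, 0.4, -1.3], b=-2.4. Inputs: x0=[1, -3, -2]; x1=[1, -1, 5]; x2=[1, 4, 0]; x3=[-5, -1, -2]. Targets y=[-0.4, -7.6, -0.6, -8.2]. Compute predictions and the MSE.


ŷ0 = (1.7)·(1) + (0.4)·(-3) + (-1.3)·(-2) - 2.4 = 0.7
ŷ1 = (1.7)·(1) + (0.4)·(-1) + (-1.3)·(5) - 2.4 = -7.6
ŷ2 = (1.7)·(1) + (0.4)·(4) + (-1.3)·(0) - 2.4 = 0.9
ŷ3 = (1.7)·(-5) + (0.4)·(-1) + (-1.3)·(-2) - 2.4 = -8.7
errors² = [1.21, 0.0, 2.25, 0.25]
MSE = 3.7100/4 = 0.9275

0.9275


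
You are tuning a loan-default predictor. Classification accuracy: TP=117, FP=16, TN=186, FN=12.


Accuracy = (TP+TN)/(TP+TN+FP+FN)
= (117+186)/(331)
= 303/331 = 91.54%

91.54%


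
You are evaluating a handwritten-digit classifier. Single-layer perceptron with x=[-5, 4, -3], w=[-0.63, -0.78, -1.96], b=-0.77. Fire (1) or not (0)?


z = (-5)·(-0.63) + (4)·(-0.78) + (-3)·(-1.96) - 0.77
  = 5.14
step(z) = 1 (z≥0)

1


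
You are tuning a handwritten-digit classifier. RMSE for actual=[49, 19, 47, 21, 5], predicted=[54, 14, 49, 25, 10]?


MSE = 95/5 = 19
RMSE = √(95/5) = 4.3589

4.3589


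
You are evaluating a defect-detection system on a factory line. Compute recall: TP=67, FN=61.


Recall = TP/(TP+FN)
= 67/(67+61)
= 67/128 = 52.34%

52.34%


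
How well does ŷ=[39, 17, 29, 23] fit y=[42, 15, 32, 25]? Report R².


ȳ = 28.5
SS_res = Σ(y-ŷ)² = 26
SS_tot = Σ(y-ȳ)² = 389
R² = 1 - SS_res/SS_tot = 1 - 0.0668 = 0.9332

0.9332


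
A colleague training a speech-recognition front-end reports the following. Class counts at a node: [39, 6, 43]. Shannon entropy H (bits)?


Probabilities: [39/88, 6/88, 43/88] ≈ [0.4432, 0.0682, 0.4886]
H = -((39/88)·log₂(39/88) + (6/88)·log₂(6/88) + (43/88)·log₂(43/88))
  = 1.2893 bits

1.2893 bits


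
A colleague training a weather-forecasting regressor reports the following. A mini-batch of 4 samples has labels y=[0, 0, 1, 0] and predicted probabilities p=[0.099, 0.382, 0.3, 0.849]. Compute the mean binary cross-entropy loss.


L[0] = -ln(1-0.099) = -ln(0.901) = 0.1043
L[1] = -ln(1-0.382) = -ln(0.618) = 0.4813
L[2] = -ln(0.3) = 1.204
L[3] = -ln(1-0.849) = -ln(0.151) = 1.8905
mean = (0.1043 + 0.4813 + 1.204 + 1.8905)/4 = 0.92

0.92


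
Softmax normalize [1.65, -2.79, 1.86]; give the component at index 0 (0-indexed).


Exponentials: e^1.65=5.207, e^-2.79=0.0614, e^1.86=6.4237
Sum = 11.6921
Softmax = [0.4453, 0.0053, 0.5494]
p[0] = 5.207/11.6921 = 0.4453

0.4453


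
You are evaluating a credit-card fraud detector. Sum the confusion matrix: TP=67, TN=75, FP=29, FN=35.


Total = TP + TN + FP + FN
= 67 + 75 + 29 + 35
= 206
(Predicted positive: 96, predicted negative: 110)

206


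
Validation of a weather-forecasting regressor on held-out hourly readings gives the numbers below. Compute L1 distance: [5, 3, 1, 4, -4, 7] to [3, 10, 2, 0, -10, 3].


d = |5-3| + |3-10| + |1-2| + |4-0| + |-4+ 10| + |7-3|
  = 2 + 7 + 1 + 4 + 6 + 4
  = 24

24


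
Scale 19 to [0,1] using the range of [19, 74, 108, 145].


min=19, max=145
(19-19)/(145-19) = 0/126 = 0.0

0.0


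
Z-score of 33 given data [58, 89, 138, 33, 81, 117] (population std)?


μ = 86, σ = 34.8616
z = (33 - 86)/34.8616 = -1.5203

-1.5203
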